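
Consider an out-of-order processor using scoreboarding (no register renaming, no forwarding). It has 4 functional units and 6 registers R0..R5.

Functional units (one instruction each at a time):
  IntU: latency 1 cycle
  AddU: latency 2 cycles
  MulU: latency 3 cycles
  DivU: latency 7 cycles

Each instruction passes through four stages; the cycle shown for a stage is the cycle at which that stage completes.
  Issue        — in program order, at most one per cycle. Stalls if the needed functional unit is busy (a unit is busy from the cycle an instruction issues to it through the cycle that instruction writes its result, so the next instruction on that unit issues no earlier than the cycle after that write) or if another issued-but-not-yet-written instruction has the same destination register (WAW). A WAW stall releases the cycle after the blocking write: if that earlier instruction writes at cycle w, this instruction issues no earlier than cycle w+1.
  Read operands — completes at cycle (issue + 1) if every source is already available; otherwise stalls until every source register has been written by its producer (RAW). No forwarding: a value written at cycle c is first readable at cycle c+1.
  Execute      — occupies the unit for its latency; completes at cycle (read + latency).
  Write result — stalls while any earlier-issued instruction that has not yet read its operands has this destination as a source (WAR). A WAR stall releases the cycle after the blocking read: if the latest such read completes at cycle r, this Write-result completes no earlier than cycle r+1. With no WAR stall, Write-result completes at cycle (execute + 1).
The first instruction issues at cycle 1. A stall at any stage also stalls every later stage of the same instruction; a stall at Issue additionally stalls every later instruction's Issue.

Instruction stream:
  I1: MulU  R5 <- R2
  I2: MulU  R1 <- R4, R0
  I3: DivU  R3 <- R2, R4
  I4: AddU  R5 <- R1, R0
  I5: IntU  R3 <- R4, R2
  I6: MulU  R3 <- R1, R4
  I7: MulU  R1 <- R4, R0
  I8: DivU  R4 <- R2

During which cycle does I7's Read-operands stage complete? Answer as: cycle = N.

cycle = 29

I1 -> (1, 2, 5, 6)
I2 -> (7, 8, 11, 12)  // struct: MulU busy until I1 writes@6
I3 -> (8, 9, 16, 17)
I4 -> (9, 13, 15, 16)  // RAW R1: wait I2 write@12
I5 -> (18, 19, 20, 21)  // WAW R3: wait I3 write@17
I6 -> (22, 23, 26, 27)  // WAW R3: wait I5 write@21
I7 -> (28, 29, 32, 33)  // struct: MulU busy until I6 writes@27
I8 -> (29, 30, 37, 38)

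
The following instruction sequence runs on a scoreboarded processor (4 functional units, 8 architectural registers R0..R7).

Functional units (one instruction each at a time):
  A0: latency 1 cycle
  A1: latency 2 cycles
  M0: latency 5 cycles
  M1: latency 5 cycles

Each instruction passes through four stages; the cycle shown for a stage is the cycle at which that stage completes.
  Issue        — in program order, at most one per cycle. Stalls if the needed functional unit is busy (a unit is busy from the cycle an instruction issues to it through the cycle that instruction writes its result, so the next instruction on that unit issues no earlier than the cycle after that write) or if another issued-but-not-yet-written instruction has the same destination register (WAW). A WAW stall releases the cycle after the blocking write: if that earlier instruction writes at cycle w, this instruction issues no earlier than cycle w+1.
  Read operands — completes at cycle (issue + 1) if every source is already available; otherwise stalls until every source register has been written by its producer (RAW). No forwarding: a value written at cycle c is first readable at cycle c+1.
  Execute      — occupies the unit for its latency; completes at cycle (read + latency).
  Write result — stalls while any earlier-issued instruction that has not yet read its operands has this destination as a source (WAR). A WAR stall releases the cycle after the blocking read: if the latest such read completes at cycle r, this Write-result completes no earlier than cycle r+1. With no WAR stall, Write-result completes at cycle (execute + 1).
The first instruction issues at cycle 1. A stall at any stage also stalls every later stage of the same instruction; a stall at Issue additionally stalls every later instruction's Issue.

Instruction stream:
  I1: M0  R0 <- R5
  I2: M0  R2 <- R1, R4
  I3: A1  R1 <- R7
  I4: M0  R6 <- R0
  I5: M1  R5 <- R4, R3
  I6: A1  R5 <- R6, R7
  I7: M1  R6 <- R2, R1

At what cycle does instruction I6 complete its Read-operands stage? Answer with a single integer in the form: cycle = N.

cycle = 27

t=1  I1 issues→M0
t=2  I1 reads
t=7  I1 exec-done
t=8  I1 writes R0
t=9  I2 issues→M0
t=10  I2 reads; I3 issues→A1
t=11  I3 reads
t=13  I3 exec-done
t=14  I3 writes R1
t=15  I2 exec-done
t=16  I2 writes R2
t=17  I4 issues→M0
t=18  I4 reads; I5 issues→M1
t=19  I5 reads
t=23  I4 exec-done
t=24  I4 writes R6; I5 exec-done
t=25  I5 writes R5
t=26  I6 issues→A1
t=27  I6 reads; I7 issues→M1
t=28  I7 reads
t=29  I6 exec-done
t=30  I6 writes R5
t=33  I7 exec-done
t=34  I7 writes R6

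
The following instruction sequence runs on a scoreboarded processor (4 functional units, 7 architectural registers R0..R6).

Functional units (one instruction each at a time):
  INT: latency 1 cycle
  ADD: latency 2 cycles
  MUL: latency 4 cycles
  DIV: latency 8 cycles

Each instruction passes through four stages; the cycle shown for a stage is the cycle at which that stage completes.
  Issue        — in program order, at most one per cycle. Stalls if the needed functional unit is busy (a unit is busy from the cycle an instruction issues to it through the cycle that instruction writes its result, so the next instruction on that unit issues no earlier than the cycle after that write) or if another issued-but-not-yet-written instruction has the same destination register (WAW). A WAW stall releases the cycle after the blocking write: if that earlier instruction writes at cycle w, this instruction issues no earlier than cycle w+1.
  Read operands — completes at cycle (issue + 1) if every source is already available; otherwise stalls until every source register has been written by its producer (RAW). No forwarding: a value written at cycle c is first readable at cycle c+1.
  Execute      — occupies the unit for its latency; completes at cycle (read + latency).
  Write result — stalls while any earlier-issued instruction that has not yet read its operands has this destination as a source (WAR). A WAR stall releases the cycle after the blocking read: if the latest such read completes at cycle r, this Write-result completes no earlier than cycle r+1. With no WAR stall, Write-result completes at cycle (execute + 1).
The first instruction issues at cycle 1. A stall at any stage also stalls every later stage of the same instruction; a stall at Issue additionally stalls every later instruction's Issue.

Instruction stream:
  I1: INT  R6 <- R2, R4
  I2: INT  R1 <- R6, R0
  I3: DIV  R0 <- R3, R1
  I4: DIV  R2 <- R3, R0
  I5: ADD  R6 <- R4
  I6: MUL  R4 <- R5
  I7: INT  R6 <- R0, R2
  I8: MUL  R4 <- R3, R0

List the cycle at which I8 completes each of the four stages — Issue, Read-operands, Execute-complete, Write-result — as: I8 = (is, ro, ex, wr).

I8 = (28, 29, 33, 34)

[I1] 1/2/3/4
[I2] 5/6/7/8  (struct: INT busy until I1 writes@4)
[I3] 6/9/17/18  (RAW R1: wait I2 write@8)
[I4] 19/20/28/29  (struct: DIV busy until I3 writes@18)
[I5] 20/21/23/24
[I6] 21/22/26/27
[I7] 25/30/31/32  (WAW R6: wait I5 write@24; RAW R2: wait I4 write@29)
[I8] 28/29/33/34  (struct: MUL busy until I6 writes@27)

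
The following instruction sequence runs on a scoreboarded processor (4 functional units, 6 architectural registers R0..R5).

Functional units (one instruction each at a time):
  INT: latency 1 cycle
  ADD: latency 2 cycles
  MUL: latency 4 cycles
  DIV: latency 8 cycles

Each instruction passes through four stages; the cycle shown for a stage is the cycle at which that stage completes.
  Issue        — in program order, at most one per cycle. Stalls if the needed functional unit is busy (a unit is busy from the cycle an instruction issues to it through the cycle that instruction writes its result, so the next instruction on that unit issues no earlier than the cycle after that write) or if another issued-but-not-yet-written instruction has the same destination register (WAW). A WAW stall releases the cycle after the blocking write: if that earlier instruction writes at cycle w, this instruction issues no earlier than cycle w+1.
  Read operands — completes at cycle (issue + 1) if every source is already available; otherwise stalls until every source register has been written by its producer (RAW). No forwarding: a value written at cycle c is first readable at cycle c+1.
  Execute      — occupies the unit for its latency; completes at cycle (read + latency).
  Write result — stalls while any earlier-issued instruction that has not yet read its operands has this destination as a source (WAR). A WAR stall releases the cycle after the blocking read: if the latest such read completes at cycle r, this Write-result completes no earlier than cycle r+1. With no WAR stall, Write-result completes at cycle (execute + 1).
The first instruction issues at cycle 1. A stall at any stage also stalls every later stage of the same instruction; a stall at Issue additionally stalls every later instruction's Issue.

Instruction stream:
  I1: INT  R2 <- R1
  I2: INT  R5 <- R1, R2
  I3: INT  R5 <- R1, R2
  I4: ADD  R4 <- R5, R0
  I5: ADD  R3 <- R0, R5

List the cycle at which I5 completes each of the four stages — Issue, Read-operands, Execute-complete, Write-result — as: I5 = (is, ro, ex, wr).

t=1  issue I1 (INT)
t=2  I1 read-ops
t=3  I1 finished on INT
t=4  I1→R2
t=5  issue I2 (INT)
t=6  I2 read-ops
t=7  I2 finished on INT
t=8  I2→R5
t=9  issue I3 (INT)
t=10  I3 read-ops | issue I4 (ADD)
t=11  I3 finished on INT
t=12  I3→R5
t=13  I4 read-ops
t=15  I4 finished on ADD
t=16  I4→R4
t=17  issue I5 (ADD)
t=18  I5 read-ops
t=20  I5 finished on ADD
t=21  I5→R3

I5 = (17, 18, 20, 21)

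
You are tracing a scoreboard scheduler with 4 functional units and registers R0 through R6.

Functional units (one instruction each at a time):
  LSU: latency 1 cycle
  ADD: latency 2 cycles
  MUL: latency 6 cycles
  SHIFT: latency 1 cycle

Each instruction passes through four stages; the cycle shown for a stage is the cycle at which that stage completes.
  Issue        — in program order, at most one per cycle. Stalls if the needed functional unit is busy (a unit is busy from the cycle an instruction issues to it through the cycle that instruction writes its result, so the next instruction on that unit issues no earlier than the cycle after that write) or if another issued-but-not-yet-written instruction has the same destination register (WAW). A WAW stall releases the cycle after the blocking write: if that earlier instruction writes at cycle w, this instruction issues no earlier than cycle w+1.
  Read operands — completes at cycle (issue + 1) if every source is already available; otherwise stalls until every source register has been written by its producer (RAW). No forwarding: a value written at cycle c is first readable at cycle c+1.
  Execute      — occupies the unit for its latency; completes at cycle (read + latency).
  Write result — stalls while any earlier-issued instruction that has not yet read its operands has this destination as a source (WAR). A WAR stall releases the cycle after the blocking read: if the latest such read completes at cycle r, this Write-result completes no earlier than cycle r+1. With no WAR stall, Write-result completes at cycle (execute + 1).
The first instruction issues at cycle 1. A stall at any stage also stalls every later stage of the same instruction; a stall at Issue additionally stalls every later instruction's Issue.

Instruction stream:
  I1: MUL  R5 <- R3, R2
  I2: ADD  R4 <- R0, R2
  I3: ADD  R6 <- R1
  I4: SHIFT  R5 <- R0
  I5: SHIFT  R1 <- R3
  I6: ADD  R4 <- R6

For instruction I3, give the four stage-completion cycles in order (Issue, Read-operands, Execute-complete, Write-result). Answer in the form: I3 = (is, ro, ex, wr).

I3 = (7, 8, 10, 11)

c1: I1 issues→MUL
c2: I1 reads | I2 issues→ADD
c3: I2 reads
c5: I2 exec-done
c6: I2 writes R4
c7: I3 issues→ADD
c8: I1 exec-done | I3 reads
c9: I1 writes R5
c10: I3 exec-done | I4 issues→SHIFT
c11: I3 writes R6 | I4 reads
c12: I4 exec-done
c13: I4 writes R5
c14: I5 issues→SHIFT
c15: I5 reads | I6 issues→ADD
c16: I5 exec-done | I6 reads
c17: I5 writes R1
c18: I6 exec-done
c19: I6 writes R4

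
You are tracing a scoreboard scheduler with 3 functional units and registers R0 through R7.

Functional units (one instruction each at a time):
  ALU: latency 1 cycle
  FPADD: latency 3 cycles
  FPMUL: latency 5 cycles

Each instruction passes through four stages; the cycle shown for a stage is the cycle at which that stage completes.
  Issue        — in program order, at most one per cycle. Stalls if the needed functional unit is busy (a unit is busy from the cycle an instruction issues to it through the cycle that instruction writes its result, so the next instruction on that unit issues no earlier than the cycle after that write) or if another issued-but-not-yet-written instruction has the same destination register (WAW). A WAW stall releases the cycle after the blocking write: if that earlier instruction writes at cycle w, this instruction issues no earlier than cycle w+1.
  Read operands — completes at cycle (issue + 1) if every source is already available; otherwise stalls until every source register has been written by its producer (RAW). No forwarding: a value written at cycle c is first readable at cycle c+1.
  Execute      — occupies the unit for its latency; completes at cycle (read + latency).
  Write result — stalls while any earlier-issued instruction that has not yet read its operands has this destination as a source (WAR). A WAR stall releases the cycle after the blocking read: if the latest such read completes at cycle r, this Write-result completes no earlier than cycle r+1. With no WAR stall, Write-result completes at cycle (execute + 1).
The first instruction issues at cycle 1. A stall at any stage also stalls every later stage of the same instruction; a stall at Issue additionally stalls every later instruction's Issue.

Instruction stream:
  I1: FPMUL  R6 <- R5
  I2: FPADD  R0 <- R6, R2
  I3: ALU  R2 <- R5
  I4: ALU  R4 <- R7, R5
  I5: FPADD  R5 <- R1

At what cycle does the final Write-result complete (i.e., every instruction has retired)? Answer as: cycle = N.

cycle 1: I1→FPMUL
cycle 2: I1 RO, I2→FPADD
cycle 3: I3→ALU
cycle 4: I3 RO
cycle 5: I3 EX
cycle 7: I1 EX
cycle 8: I1 WR R6
cycle 9: I2 RO
cycle 10: I3 WR R2
cycle 11: I4→ALU
cycle 12: I2 EX, I4 RO
cycle 13: I2 WR R0, I4 EX
cycle 14: I4 WR R4, I5→FPADD
cycle 15: I5 RO
cycle 18: I5 EX
cycle 19: I5 WR R5

cycle = 19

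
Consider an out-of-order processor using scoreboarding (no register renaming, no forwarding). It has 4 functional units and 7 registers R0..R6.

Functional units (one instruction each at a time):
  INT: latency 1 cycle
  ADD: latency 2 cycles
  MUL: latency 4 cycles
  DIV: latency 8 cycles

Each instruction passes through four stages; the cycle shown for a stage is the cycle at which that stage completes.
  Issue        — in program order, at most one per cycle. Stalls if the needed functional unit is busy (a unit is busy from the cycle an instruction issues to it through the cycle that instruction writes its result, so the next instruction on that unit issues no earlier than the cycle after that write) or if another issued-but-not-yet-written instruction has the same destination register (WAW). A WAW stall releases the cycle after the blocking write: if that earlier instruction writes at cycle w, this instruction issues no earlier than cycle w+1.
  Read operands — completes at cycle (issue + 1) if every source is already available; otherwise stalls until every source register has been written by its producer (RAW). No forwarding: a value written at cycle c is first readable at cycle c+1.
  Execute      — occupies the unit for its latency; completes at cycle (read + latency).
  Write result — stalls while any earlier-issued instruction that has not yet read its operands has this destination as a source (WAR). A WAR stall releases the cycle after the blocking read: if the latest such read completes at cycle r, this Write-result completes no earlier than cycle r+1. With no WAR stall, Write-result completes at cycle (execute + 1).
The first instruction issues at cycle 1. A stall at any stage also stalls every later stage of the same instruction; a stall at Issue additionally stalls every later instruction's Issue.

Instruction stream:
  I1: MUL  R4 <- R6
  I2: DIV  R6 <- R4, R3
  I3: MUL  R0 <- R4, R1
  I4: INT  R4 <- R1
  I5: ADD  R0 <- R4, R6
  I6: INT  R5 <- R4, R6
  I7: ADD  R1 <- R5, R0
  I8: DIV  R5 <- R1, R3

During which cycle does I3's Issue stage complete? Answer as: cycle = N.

t=1  I1→MUL
t=2  I1 RO; I2→DIV
t=6  I1 EX
t=7  I1 WR R4
t=8  I2 RO; I3→MUL
t=9  I3 RO; I4→INT
t=10  I4 RO
t=11  I4 EX
t=12  I4 WR R4
t=13  I3 EX
t=14  I3 WR R0
t=15  I5→ADD
t=16  I2 EX; I6→INT
t=17  I2 WR R6
t=18  I5 RO; I6 RO
t=19  I6 EX
t=20  I5 EX; I6 WR R5
t=21  I5 WR R0
t=22  I7→ADD
t=23  I7 RO; I8→DIV
t=25  I7 EX
t=26  I7 WR R1
t=27  I8 RO
t=35  I8 EX
t=36  I8 WR R5

cycle = 8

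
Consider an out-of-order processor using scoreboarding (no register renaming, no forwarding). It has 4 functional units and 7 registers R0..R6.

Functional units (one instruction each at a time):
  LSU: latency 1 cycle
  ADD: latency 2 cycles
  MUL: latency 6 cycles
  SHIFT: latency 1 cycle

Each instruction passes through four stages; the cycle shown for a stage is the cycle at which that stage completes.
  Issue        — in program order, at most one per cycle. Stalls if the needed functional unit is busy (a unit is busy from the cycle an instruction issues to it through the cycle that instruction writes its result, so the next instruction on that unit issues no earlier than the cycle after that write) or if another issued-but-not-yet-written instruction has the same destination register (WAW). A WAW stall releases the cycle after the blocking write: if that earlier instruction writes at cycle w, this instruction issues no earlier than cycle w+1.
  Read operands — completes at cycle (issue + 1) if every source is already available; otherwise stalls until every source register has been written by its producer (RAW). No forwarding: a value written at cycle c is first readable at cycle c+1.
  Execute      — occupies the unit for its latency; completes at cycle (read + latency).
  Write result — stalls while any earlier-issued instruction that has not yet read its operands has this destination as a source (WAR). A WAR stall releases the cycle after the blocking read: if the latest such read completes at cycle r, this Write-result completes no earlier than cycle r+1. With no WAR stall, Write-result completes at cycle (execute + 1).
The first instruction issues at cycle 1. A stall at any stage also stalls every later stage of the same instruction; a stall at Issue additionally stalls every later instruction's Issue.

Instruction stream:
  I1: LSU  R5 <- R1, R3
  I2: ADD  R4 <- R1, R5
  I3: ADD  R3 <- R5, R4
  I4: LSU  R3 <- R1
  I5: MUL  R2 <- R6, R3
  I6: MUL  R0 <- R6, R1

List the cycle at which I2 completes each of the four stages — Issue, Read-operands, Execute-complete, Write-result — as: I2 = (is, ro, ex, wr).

cycle 1: issue I1 (LSU)
cycle 2: I1 read-ops | issue I2 (ADD)
cycle 3: I1 finished on LSU
cycle 4: I1→R5
cycle 5: I2 read-ops
cycle 7: I2 finished on ADD
cycle 8: I2→R4
cycle 9: issue I3 (ADD)
cycle 10: I3 read-ops
cycle 12: I3 finished on ADD
cycle 13: I3→R3
cycle 14: issue I4 (LSU)
cycle 15: I4 read-ops | issue I5 (MUL)
cycle 16: I4 finished on LSU
cycle 17: I4→R3
cycle 18: I5 read-ops
cycle 24: I5 finished on MUL
cycle 25: I5→R2
cycle 26: issue I6 (MUL)
cycle 27: I6 read-ops
cycle 33: I6 finished on MUL
cycle 34: I6→R0

I2 = (2, 5, 7, 8)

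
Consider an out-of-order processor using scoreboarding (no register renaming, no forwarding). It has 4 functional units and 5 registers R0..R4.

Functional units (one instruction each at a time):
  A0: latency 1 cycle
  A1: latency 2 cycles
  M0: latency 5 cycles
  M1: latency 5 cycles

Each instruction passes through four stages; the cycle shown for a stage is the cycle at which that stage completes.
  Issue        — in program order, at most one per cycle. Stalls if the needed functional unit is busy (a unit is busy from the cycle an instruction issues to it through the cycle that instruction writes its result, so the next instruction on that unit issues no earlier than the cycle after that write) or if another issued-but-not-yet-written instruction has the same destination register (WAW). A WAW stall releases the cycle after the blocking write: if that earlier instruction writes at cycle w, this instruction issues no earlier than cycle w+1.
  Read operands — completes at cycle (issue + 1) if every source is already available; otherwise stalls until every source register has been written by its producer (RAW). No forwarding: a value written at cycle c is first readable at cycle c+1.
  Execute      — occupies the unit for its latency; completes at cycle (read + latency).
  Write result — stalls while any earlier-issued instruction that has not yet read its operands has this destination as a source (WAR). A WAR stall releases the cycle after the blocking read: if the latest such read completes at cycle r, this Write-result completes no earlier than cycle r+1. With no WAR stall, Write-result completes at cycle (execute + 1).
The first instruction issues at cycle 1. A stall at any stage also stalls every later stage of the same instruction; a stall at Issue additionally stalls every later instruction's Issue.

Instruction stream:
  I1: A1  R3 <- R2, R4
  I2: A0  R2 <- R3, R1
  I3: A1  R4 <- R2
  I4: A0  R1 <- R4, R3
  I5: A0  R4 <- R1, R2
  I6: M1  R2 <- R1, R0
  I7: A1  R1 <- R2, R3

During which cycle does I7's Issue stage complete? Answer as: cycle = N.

[I1] 1/2/4/5
[I2] 2/6/7/8  (RAW R3: wait I1 write@5)
[I3] 6/9/11/12  (struct: A1 busy until I1 writes@5; RAW R2: wait I2 write@8)
[I4] 9/13/14/15  (struct: A0 busy until I2 writes@8; RAW R4: wait I3 write@12)
[I5] 16/17/18/19  (struct: A0 busy until I4 writes@15)
[I6] 17/18/23/24
[I7] 18/25/27/28  (RAW R2: wait I6 write@24)

cycle = 18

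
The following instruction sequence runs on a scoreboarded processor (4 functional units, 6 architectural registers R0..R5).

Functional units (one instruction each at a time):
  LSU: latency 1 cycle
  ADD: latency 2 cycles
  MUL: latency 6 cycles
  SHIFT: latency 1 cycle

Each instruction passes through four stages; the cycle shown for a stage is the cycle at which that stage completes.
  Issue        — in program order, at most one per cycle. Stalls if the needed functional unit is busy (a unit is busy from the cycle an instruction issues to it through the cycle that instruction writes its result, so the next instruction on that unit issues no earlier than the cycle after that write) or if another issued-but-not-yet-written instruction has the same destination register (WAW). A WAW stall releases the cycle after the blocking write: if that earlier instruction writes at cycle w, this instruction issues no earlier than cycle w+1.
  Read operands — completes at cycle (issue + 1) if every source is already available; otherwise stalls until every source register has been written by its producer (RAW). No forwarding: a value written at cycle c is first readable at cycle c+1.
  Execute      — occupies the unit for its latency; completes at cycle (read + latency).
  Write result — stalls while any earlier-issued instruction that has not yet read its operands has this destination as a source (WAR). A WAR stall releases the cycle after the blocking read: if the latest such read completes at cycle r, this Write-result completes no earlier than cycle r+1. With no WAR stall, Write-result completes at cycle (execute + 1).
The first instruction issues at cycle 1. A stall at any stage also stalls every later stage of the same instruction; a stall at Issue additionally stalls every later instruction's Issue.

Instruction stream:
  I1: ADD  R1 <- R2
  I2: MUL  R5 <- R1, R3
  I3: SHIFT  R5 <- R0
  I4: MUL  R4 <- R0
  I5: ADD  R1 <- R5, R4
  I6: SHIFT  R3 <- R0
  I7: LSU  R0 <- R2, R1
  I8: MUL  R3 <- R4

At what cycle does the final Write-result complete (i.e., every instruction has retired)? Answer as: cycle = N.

cycle = 32

[I1] 1/2/4/5
[I2] 2/6/12/13  (RAW R1: wait I1 write@5)
[I3] 14/15/16/17  (WAW R5: wait I2 write@13)
[I4] 15/16/22/23
[I5] 16/24/26/27  (RAW R4: wait I4 write@23)
[I6] 18/19/20/21  (struct: SHIFT busy until I3 writes@17)
[I7] 19/28/29/30  (RAW R1: wait I5 write@27)
[I8] 24/25/31/32  (struct: MUL busy until I4 writes@23)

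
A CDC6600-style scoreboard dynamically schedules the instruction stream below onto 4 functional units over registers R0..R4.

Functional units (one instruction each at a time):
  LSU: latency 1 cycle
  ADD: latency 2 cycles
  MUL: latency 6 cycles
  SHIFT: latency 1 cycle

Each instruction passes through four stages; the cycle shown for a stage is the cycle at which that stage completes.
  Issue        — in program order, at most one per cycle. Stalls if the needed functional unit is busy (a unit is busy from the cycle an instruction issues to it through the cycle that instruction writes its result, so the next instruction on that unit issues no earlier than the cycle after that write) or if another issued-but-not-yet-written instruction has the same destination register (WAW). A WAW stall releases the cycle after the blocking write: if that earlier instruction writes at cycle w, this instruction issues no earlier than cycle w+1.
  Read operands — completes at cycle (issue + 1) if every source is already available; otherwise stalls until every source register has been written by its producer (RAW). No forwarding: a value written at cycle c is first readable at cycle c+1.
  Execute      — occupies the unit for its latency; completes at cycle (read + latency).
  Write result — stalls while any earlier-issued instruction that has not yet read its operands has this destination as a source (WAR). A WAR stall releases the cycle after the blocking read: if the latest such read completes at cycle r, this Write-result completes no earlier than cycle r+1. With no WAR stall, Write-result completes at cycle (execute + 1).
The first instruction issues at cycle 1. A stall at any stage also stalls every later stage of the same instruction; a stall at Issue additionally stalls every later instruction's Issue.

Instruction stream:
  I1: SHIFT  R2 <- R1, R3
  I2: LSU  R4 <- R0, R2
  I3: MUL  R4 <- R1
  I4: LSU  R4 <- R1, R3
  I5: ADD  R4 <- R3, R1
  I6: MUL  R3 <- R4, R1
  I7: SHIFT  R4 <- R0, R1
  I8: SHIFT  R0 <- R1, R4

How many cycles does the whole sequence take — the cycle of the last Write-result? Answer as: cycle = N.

cycle = 33

  I1 | 1 | 2 | 3 | 4
  I2 | 2 | 5 | 6 | 7   RAW R2: wait I1 write@4
  I3 | 8 | 9 | 15 | 16   WAW R4: wait I2 write@7
  I4 | 17 | 18 | 19 | 20   WAW R4: wait I3 write@16
  I5 | 21 | 22 | 24 | 25   WAW R4: wait I4 write@20
  I6 | 22 | 26 | 32 | 33   RAW R4: wait I5 write@25
  I7 | 26 | 27 | 28 | 29   WAW R4: wait I5 write@25
  I8 | 30 | 31 | 32 | 33   struct: SHIFT busy until I7 writes@29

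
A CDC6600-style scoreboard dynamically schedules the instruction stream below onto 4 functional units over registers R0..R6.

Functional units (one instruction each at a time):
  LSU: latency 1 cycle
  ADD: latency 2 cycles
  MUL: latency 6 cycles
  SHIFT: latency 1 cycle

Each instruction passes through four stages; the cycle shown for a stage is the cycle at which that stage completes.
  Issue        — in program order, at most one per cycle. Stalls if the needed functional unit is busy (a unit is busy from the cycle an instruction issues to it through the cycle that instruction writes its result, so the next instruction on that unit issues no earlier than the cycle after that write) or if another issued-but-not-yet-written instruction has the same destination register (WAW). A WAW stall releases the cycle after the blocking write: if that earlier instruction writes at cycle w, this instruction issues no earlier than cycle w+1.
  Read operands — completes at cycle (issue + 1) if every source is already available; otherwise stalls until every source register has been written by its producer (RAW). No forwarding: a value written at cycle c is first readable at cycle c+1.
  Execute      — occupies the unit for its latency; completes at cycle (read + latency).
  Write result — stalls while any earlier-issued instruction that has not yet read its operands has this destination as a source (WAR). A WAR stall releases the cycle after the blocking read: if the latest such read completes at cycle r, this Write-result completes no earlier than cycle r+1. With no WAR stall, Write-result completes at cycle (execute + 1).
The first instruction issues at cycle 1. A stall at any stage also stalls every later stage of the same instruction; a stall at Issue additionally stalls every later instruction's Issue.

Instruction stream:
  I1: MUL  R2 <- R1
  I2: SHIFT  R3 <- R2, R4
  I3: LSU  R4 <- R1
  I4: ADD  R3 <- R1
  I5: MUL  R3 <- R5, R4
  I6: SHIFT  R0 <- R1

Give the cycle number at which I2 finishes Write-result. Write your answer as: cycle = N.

cycle = 12

I1  is:1  ro:2  ex:8  wr:9
I2  is:2  ro:10  ex:11  wr:12  — RAW R2: wait I1 write@9
I3  is:3  ro:4  ex:5  wr:11  — WAR R4: wait I2 read@10
I4  is:13  ro:14  ex:16  wr:17  — WAW R3: wait I2 write@12
I5  is:18  ro:19  ex:25  wr:26  — WAW R3: wait I4 write@17
I6  is:19  ro:20  ex:21  wr:22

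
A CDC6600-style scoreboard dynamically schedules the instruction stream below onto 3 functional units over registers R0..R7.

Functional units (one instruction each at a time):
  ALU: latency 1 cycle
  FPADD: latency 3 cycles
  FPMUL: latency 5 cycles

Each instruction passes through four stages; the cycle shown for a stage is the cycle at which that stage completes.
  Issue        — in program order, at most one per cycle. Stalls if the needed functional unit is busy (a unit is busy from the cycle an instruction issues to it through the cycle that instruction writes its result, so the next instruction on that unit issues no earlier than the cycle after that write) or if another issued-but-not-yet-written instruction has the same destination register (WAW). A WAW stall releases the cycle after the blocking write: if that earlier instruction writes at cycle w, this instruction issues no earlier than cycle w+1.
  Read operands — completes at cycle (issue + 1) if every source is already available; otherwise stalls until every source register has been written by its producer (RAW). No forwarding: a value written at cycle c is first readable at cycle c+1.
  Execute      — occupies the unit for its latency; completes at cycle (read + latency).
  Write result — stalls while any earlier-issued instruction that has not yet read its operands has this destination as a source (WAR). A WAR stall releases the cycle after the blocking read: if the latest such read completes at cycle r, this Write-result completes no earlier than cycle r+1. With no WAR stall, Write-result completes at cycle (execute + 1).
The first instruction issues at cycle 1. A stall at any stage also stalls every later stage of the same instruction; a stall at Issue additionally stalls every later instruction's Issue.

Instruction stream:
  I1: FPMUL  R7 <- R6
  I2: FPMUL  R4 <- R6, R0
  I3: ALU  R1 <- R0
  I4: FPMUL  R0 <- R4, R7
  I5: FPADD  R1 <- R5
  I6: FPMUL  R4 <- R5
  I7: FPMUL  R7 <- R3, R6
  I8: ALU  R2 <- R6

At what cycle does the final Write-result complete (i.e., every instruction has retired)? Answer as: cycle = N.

cycle = 40

cycle 1: I1 dispatched to FPMUL
cycle 2: I1 operands ready
cycle 7: I1 complete
cycle 8: R7←I1
cycle 9: I2 dispatched to FPMUL
cycle 10: I2 operands ready, I3 dispatched to ALU
cycle 11: I3 operands ready
cycle 12: I3 complete
cycle 13: R1←I3
cycle 15: I2 complete
cycle 16: R4←I2
cycle 17: I4 dispatched to FPMUL
cycle 18: I4 operands ready, I5 dispatched to FPADD
cycle 19: I5 operands ready
cycle 22: I5 complete
cycle 23: I4 complete, R1←I5
cycle 24: R0←I4
cycle 25: I6 dispatched to FPMUL
cycle 26: I6 operands ready
cycle 31: I6 complete
cycle 32: R4←I6
cycle 33: I7 dispatched to FPMUL
cycle 34: I7 operands ready, I8 dispatched to ALU
cycle 35: I8 operands ready
cycle 36: I8 complete
cycle 37: R2←I8
cycle 39: I7 complete
cycle 40: R7←I7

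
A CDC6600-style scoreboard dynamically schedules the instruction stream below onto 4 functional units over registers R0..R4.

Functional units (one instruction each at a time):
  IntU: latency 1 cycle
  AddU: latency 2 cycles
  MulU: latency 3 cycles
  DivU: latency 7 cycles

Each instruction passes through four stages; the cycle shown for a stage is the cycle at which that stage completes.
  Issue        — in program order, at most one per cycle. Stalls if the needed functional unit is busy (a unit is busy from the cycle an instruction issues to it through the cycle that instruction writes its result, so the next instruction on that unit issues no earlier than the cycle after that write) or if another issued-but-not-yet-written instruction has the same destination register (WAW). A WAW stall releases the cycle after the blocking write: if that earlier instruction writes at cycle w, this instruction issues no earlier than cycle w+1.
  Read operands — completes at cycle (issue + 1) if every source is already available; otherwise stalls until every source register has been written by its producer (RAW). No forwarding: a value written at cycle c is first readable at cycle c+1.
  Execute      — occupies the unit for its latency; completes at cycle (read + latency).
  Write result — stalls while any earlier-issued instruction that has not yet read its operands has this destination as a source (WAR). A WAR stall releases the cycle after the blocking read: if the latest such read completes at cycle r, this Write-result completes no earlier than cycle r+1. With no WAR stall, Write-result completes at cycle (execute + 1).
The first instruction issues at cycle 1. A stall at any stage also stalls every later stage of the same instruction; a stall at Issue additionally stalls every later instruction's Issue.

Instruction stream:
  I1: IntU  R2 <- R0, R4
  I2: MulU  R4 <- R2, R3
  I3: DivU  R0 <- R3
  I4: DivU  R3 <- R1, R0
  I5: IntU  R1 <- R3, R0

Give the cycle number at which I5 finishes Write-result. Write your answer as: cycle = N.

  I1 | 1 | 2 | 3 | 4
  I2 | 2 | 5 | 8 | 9   RAW R2: wait I1 write@4
  I3 | 3 | 4 | 11 | 12
  I4 | 13 | 14 | 21 | 22   struct: DivU busy until I3 writes@12
  I5 | 14 | 23 | 24 | 25   RAW R3: wait I4 write@22

cycle = 25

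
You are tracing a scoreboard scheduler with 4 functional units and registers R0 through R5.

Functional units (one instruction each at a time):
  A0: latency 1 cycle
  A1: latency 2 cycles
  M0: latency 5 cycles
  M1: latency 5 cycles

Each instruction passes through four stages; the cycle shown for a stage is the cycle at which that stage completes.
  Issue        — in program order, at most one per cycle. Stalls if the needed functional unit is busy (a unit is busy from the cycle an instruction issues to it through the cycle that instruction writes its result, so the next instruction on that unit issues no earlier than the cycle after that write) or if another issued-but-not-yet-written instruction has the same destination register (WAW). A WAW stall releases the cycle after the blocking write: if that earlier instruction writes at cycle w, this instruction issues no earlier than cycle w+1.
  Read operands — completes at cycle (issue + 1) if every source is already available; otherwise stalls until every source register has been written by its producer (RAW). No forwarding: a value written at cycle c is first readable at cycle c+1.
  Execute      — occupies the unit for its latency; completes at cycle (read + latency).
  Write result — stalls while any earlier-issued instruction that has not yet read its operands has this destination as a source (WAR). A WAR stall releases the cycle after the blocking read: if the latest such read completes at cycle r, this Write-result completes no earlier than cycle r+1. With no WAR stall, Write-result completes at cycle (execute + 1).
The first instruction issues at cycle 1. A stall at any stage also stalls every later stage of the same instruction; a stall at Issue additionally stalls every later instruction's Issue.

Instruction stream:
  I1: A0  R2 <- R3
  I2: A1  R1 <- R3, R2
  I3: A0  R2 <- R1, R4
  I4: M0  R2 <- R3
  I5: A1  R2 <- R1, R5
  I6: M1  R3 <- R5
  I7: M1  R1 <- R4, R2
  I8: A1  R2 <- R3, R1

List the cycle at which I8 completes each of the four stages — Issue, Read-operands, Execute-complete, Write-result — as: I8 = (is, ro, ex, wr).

I8 = (30, 37, 39, 40)

[1] issue I1 (A0)
[2] I1 read-ops | issue I2 (A1)
[3] I1 finished on A0
[4] I1→R2
[5] I2 read-ops | issue I3 (A0)
[7] I2 finished on A1
[8] I2→R1
[9] I3 read-ops
[10] I3 finished on A0
[11] I3→R2
[12] issue I4 (M0)
[13] I4 read-ops
[18] I4 finished on M0
[19] I4→R2
[20] issue I5 (A1)
[21] I5 read-ops | issue I6 (M1)
[22] I6 read-ops
[23] I5 finished on A1
[24] I5→R2
[27] I6 finished on M1
[28] I6→R3
[29] issue I7 (M1)
[30] I7 read-ops | issue I8 (A1)
[35] I7 finished on M1
[36] I7→R1
[37] I8 read-ops
[39] I8 finished on A1
[40] I8→R2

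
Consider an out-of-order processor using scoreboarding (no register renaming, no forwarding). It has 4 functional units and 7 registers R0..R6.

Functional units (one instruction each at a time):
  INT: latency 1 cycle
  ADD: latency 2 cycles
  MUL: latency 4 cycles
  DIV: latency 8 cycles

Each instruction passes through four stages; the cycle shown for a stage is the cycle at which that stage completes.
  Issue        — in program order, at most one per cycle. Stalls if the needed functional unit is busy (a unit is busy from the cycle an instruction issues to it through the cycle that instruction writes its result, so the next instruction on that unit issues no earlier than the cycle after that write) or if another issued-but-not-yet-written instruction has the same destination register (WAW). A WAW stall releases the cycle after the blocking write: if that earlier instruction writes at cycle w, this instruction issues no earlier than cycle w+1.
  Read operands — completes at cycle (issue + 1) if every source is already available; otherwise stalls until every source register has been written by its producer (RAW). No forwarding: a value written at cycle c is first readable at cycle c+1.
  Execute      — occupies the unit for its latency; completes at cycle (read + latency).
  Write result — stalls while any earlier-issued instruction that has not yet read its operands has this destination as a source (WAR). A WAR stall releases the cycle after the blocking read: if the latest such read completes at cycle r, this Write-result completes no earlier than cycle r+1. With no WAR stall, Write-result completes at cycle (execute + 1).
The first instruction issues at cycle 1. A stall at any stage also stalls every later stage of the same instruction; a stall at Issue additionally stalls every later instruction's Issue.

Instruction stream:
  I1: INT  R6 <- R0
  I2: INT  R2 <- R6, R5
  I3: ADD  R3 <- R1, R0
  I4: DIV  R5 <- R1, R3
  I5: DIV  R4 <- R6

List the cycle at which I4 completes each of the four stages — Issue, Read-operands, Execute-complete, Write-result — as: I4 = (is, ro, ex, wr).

1) issue 1, read 2, done 3, write 4
2) issue 5, read 6, done 7, write 8  <struct: INT busy until I1 writes@4>
3) issue 6, read 7, done 9, write 10
4) issue 7, read 11, done 19, write 20  <RAW R3: wait I3 write@10>
5) issue 21, read 22, done 30, write 31  <struct: DIV busy until I4 writes@20>

I4 = (7, 11, 19, 20)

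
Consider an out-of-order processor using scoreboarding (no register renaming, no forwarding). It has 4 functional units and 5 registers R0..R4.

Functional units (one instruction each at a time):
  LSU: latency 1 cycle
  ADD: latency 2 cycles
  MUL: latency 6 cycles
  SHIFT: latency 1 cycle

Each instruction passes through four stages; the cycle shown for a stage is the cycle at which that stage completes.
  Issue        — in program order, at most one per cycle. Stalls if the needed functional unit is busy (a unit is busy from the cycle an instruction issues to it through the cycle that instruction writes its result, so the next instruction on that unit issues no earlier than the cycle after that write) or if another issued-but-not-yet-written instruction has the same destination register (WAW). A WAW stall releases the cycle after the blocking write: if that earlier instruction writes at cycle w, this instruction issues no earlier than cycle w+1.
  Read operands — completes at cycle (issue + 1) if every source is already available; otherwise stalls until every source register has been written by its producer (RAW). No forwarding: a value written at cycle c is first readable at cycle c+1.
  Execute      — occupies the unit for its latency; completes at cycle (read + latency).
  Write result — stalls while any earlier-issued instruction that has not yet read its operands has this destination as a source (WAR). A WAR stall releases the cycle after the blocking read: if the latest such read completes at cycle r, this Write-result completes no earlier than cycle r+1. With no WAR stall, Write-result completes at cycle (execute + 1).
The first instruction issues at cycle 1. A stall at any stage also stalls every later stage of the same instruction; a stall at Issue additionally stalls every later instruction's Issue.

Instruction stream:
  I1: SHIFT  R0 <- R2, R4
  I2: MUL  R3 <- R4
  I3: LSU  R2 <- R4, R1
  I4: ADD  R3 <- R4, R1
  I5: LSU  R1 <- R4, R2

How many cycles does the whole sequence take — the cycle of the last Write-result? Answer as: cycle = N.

cycle = 15

c1: issue I1 (SHIFT)
c2: I1 read-ops | issue I2 (MUL)
c3: I1 finished on SHIFT | I2 read-ops | issue I3 (LSU)
c4: I1→R0 | I3 read-ops
c5: I3 finished on LSU
c6: I3→R2
c9: I2 finished on MUL
c10: I2→R3
c11: issue I4 (ADD)
c12: I4 read-ops | issue I5 (LSU)
c13: I5 read-ops
c14: I4 finished on ADD | I5 finished on LSU
c15: I4→R3 | I5→R1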